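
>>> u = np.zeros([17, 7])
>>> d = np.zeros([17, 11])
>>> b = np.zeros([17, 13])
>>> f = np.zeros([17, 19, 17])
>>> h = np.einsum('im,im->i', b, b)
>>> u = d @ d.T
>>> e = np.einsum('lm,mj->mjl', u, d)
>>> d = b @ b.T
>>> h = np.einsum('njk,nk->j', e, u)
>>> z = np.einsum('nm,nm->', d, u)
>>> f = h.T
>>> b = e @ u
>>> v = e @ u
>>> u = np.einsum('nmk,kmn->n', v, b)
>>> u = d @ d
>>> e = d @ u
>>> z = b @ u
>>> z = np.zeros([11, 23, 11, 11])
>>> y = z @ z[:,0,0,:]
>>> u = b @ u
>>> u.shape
(17, 11, 17)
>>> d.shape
(17, 17)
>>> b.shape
(17, 11, 17)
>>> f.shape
(11,)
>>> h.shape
(11,)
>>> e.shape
(17, 17)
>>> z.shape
(11, 23, 11, 11)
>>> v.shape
(17, 11, 17)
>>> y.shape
(11, 23, 11, 11)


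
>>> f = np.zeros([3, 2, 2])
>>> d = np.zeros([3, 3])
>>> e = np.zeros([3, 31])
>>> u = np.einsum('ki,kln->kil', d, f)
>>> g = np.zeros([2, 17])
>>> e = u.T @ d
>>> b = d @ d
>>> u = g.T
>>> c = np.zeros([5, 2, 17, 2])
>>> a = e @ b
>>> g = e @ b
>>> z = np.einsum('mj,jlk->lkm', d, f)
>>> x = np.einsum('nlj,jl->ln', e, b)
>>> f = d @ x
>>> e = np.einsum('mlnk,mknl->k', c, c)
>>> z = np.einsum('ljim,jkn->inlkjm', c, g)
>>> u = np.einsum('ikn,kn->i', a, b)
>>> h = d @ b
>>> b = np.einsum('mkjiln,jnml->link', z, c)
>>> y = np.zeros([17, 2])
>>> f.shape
(3, 2)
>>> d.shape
(3, 3)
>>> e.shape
(2,)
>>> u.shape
(2,)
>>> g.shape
(2, 3, 3)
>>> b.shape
(2, 3, 2, 3)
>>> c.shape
(5, 2, 17, 2)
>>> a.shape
(2, 3, 3)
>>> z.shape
(17, 3, 5, 3, 2, 2)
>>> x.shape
(3, 2)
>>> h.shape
(3, 3)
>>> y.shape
(17, 2)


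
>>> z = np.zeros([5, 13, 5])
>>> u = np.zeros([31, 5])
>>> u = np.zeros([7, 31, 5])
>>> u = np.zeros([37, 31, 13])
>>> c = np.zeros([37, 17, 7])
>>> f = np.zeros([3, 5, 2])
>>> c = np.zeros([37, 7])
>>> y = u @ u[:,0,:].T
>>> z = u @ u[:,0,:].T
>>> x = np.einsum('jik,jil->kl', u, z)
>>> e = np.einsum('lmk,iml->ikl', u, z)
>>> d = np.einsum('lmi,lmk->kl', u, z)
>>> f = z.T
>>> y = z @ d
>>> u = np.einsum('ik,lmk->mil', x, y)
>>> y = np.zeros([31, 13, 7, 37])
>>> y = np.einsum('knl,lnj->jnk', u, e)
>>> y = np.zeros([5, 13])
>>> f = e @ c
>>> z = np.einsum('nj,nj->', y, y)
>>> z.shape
()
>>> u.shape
(31, 13, 37)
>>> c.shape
(37, 7)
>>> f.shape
(37, 13, 7)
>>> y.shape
(5, 13)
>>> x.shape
(13, 37)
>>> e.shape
(37, 13, 37)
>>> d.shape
(37, 37)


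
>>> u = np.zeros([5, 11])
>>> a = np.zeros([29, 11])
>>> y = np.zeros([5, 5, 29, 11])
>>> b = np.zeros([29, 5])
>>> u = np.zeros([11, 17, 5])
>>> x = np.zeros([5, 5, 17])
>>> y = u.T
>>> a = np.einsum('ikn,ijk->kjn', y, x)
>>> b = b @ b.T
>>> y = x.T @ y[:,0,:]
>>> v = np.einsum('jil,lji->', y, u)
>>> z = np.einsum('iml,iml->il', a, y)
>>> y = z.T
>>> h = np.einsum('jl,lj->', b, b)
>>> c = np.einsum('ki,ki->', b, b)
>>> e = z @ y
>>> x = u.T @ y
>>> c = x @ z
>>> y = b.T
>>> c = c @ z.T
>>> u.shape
(11, 17, 5)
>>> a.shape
(17, 5, 11)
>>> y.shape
(29, 29)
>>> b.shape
(29, 29)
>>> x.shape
(5, 17, 17)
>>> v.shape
()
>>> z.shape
(17, 11)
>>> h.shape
()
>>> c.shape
(5, 17, 17)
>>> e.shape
(17, 17)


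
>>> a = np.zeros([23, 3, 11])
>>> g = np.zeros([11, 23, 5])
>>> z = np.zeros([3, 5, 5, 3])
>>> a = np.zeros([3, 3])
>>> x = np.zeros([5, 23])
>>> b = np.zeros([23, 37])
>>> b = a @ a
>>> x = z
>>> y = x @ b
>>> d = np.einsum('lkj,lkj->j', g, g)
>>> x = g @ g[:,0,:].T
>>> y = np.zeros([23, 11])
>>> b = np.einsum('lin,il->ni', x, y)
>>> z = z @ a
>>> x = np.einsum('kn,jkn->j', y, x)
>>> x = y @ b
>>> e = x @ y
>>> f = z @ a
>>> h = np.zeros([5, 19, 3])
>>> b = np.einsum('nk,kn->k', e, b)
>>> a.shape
(3, 3)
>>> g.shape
(11, 23, 5)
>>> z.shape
(3, 5, 5, 3)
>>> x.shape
(23, 23)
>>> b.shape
(11,)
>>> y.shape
(23, 11)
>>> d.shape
(5,)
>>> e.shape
(23, 11)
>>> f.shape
(3, 5, 5, 3)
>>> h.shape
(5, 19, 3)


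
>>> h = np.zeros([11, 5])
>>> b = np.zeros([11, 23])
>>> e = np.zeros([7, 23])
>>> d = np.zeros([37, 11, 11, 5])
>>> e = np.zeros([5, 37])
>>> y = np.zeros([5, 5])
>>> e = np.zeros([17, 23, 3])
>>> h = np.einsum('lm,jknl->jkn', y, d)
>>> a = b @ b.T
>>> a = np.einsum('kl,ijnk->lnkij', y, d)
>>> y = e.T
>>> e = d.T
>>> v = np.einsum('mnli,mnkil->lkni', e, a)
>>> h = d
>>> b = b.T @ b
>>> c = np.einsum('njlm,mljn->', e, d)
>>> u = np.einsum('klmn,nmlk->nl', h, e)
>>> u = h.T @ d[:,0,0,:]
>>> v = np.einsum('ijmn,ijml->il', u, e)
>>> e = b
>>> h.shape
(37, 11, 11, 5)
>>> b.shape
(23, 23)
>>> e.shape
(23, 23)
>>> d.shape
(37, 11, 11, 5)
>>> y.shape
(3, 23, 17)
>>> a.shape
(5, 11, 5, 37, 11)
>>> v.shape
(5, 37)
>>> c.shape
()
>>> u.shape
(5, 11, 11, 5)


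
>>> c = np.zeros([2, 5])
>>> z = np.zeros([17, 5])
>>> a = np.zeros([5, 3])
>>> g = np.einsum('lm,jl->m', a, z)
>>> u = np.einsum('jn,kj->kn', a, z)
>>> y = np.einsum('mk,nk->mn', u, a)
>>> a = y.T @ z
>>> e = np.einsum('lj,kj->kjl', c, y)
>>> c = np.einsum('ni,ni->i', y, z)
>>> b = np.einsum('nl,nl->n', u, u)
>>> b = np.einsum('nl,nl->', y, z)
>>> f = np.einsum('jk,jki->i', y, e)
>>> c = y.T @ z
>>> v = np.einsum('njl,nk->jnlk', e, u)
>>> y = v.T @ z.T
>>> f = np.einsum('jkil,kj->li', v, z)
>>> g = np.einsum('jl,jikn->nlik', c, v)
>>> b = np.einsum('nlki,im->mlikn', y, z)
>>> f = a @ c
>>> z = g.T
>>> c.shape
(5, 5)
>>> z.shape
(2, 17, 5, 3)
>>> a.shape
(5, 5)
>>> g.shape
(3, 5, 17, 2)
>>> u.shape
(17, 3)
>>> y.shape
(3, 2, 17, 17)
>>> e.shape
(17, 5, 2)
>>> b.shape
(5, 2, 17, 17, 3)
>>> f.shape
(5, 5)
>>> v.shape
(5, 17, 2, 3)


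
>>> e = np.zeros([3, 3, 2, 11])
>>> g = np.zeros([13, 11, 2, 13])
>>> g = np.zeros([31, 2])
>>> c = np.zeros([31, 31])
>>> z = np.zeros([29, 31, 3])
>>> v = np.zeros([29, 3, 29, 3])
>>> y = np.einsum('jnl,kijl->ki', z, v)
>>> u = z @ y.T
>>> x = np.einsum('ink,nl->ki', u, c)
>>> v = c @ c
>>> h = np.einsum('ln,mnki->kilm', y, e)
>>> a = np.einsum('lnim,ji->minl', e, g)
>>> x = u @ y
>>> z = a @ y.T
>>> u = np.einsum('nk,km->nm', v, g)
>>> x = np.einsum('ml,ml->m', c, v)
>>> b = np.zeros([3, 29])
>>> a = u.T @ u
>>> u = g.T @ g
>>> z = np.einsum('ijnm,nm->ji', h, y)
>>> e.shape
(3, 3, 2, 11)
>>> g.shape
(31, 2)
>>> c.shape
(31, 31)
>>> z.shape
(11, 2)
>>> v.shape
(31, 31)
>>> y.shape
(29, 3)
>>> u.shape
(2, 2)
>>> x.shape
(31,)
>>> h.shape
(2, 11, 29, 3)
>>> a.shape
(2, 2)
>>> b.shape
(3, 29)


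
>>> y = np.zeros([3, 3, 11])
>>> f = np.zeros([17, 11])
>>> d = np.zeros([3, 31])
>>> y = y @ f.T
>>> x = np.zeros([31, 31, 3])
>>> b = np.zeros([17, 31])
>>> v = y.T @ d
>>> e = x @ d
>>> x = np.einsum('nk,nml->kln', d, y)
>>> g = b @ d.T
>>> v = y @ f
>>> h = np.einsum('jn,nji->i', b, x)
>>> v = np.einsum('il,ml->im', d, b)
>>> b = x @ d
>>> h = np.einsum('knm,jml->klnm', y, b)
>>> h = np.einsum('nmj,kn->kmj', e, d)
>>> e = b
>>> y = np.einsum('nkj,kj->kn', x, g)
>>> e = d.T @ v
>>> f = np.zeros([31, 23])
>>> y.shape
(17, 31)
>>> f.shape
(31, 23)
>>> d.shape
(3, 31)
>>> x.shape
(31, 17, 3)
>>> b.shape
(31, 17, 31)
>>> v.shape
(3, 17)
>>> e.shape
(31, 17)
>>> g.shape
(17, 3)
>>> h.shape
(3, 31, 31)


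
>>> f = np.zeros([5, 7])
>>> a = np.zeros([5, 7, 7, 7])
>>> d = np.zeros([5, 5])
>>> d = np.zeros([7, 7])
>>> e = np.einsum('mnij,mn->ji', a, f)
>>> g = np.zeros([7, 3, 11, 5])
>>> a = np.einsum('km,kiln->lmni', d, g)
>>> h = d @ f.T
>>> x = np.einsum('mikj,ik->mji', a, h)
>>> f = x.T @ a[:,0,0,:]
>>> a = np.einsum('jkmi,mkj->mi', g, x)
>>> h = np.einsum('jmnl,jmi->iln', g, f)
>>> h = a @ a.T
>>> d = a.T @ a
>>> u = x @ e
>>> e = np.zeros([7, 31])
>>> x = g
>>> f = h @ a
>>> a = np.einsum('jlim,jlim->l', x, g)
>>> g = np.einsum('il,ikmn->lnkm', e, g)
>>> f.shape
(11, 5)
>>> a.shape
(3,)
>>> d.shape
(5, 5)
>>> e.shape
(7, 31)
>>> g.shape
(31, 5, 3, 11)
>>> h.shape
(11, 11)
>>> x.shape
(7, 3, 11, 5)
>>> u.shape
(11, 3, 7)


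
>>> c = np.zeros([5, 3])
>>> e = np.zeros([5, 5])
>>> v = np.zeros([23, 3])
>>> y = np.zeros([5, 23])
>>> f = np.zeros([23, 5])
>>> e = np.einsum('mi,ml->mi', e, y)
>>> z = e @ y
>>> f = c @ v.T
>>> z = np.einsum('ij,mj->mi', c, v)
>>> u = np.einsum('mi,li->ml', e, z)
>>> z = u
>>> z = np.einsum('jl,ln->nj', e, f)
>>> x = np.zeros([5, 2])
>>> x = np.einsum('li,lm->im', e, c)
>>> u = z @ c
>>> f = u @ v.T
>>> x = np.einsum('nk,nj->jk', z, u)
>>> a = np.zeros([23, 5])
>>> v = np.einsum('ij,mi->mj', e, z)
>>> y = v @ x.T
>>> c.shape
(5, 3)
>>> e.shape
(5, 5)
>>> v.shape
(23, 5)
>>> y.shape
(23, 3)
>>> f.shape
(23, 23)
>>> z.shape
(23, 5)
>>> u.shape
(23, 3)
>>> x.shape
(3, 5)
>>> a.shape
(23, 5)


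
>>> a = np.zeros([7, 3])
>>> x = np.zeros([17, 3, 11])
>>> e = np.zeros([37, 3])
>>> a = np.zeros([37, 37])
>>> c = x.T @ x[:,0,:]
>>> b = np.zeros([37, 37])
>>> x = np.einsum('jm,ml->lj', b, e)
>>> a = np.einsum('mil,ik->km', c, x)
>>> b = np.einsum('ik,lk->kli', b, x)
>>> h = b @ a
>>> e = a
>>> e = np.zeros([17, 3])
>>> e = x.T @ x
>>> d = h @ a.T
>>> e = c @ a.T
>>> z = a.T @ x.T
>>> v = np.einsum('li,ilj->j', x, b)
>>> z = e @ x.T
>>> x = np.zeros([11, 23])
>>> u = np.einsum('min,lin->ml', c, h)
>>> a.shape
(37, 11)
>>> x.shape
(11, 23)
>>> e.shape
(11, 3, 37)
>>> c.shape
(11, 3, 11)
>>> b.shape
(37, 3, 37)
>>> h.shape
(37, 3, 11)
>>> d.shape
(37, 3, 37)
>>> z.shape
(11, 3, 3)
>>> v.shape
(37,)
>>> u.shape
(11, 37)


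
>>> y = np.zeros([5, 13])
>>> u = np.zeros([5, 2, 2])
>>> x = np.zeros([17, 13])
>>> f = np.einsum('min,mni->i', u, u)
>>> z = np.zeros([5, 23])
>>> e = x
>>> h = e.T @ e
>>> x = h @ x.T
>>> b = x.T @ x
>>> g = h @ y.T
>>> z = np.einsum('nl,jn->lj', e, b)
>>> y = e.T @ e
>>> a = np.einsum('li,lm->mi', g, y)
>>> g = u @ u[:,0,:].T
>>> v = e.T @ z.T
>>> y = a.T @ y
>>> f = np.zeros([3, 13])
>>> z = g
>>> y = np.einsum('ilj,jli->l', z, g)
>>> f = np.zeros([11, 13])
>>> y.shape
(2,)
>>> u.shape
(5, 2, 2)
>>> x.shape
(13, 17)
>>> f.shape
(11, 13)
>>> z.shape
(5, 2, 5)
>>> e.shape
(17, 13)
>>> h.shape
(13, 13)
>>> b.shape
(17, 17)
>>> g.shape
(5, 2, 5)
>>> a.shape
(13, 5)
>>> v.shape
(13, 13)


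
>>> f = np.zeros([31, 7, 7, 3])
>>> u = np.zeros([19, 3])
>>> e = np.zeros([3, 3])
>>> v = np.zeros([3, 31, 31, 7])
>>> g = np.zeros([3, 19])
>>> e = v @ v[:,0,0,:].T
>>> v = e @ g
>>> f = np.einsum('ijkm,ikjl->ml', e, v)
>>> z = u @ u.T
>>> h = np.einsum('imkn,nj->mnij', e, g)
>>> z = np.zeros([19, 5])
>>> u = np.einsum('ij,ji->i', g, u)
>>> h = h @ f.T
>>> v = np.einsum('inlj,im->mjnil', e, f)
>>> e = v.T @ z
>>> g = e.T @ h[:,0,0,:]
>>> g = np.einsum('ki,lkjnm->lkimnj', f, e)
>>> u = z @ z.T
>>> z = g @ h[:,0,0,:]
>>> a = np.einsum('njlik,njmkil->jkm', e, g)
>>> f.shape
(3, 19)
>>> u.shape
(19, 19)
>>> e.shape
(31, 3, 31, 3, 5)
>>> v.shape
(19, 3, 31, 3, 31)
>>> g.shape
(31, 3, 19, 5, 3, 31)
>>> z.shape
(31, 3, 19, 5, 3, 3)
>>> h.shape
(31, 3, 3, 3)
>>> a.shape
(3, 5, 19)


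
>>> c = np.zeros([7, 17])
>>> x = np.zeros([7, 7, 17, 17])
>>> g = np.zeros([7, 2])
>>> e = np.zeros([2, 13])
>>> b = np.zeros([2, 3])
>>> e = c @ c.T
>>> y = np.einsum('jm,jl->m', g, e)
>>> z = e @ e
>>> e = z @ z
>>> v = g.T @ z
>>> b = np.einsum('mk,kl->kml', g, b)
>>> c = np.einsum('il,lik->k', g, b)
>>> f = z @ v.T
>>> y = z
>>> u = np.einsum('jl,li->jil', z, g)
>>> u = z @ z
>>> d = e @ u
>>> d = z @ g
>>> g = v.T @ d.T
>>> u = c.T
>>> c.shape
(3,)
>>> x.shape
(7, 7, 17, 17)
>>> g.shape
(7, 7)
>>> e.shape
(7, 7)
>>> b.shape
(2, 7, 3)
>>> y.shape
(7, 7)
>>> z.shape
(7, 7)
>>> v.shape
(2, 7)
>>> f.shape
(7, 2)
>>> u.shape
(3,)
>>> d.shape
(7, 2)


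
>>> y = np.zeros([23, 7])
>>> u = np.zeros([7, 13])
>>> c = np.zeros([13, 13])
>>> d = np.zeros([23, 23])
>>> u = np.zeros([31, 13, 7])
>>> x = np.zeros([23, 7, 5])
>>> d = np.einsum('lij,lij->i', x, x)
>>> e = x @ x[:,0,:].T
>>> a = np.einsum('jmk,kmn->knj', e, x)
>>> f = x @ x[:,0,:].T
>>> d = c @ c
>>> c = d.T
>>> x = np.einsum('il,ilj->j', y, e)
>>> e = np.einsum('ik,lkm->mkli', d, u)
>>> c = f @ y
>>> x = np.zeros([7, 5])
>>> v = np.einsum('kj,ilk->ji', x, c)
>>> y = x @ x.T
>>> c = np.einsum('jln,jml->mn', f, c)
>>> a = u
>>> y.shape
(7, 7)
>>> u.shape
(31, 13, 7)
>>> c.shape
(7, 23)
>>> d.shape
(13, 13)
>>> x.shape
(7, 5)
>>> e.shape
(7, 13, 31, 13)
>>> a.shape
(31, 13, 7)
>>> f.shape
(23, 7, 23)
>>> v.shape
(5, 23)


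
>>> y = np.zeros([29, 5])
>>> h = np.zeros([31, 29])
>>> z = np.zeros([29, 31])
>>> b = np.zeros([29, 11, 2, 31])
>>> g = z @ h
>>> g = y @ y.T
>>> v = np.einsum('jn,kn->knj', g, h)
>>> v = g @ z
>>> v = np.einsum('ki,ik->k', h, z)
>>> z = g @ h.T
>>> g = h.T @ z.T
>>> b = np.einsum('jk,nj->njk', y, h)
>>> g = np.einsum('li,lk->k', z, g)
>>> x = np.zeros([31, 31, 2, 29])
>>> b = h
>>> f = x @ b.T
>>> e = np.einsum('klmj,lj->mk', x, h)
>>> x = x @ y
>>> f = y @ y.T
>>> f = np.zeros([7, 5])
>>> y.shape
(29, 5)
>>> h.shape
(31, 29)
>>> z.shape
(29, 31)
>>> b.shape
(31, 29)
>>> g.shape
(29,)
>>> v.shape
(31,)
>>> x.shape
(31, 31, 2, 5)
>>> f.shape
(7, 5)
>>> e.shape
(2, 31)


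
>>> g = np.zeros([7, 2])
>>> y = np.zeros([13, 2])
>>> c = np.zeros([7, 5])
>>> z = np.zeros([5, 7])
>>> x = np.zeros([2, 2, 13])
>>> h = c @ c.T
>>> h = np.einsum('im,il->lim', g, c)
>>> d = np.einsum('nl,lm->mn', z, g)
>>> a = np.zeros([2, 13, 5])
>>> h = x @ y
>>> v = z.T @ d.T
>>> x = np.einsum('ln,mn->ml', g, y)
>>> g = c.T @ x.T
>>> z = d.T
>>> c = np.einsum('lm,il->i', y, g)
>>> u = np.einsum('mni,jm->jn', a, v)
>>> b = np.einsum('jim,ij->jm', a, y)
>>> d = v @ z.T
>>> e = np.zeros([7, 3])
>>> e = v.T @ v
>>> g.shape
(5, 13)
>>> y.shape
(13, 2)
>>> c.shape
(5,)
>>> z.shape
(5, 2)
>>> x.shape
(13, 7)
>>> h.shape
(2, 2, 2)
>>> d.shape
(7, 5)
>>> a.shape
(2, 13, 5)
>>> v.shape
(7, 2)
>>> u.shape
(7, 13)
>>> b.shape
(2, 5)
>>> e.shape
(2, 2)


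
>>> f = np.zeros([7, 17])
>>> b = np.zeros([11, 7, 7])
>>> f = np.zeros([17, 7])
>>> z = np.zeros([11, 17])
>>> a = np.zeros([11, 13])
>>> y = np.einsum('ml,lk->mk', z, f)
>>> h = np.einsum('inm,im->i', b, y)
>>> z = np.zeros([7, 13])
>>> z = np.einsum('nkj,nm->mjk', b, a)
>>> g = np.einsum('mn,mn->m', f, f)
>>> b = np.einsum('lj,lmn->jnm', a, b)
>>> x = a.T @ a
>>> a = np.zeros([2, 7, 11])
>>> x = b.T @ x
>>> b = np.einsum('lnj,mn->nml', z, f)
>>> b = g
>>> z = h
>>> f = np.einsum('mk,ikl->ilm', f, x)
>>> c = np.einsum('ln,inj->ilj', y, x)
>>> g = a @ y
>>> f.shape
(7, 13, 17)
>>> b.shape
(17,)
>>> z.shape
(11,)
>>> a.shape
(2, 7, 11)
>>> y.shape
(11, 7)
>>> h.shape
(11,)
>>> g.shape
(2, 7, 7)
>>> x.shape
(7, 7, 13)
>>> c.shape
(7, 11, 13)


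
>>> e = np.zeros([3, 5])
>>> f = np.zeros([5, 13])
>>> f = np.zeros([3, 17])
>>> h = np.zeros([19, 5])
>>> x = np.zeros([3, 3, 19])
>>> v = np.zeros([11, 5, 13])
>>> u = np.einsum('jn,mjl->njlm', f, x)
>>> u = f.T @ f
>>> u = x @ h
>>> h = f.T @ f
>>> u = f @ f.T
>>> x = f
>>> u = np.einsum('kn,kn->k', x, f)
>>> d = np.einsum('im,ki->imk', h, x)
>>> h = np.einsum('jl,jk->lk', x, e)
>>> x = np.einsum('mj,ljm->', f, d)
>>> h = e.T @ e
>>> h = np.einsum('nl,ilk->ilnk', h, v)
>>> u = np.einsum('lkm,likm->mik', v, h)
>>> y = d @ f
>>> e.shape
(3, 5)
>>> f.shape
(3, 17)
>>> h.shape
(11, 5, 5, 13)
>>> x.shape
()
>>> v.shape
(11, 5, 13)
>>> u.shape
(13, 5, 5)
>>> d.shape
(17, 17, 3)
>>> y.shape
(17, 17, 17)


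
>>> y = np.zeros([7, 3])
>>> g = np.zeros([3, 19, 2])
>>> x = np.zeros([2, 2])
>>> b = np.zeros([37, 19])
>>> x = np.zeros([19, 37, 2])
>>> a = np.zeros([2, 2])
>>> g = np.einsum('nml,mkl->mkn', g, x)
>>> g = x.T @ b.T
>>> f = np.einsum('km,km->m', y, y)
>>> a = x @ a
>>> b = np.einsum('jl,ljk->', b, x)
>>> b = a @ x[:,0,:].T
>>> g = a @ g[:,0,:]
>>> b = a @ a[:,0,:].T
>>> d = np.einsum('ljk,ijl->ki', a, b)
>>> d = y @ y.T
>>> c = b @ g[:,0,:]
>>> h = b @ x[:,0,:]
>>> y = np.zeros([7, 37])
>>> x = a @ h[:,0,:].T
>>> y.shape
(7, 37)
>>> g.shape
(19, 37, 37)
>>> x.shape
(19, 37, 19)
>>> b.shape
(19, 37, 19)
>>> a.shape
(19, 37, 2)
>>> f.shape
(3,)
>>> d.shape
(7, 7)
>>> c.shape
(19, 37, 37)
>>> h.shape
(19, 37, 2)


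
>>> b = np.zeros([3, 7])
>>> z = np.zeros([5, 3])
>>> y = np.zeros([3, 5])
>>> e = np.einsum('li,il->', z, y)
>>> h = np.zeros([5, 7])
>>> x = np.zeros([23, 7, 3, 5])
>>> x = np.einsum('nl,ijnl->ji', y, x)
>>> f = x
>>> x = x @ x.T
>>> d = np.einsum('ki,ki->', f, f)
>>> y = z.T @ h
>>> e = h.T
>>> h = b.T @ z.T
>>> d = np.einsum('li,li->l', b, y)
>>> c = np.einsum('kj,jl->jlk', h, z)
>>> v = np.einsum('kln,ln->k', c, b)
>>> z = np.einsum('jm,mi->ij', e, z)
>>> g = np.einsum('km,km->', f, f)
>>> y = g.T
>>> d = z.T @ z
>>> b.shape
(3, 7)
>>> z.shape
(3, 7)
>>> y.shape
()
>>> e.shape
(7, 5)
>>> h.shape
(7, 5)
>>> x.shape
(7, 7)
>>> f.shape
(7, 23)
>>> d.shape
(7, 7)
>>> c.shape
(5, 3, 7)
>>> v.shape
(5,)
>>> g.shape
()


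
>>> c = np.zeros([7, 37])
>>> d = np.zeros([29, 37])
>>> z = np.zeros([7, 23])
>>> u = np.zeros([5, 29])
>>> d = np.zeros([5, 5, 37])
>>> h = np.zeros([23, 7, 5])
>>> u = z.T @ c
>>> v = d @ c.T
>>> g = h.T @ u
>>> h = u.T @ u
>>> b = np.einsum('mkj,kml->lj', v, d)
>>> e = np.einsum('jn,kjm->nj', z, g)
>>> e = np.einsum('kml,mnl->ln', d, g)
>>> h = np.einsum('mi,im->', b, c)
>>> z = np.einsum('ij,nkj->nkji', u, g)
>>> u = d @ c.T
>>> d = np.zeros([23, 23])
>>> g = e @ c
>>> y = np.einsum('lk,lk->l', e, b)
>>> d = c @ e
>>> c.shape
(7, 37)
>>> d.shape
(7, 7)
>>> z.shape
(5, 7, 37, 23)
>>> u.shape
(5, 5, 7)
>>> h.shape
()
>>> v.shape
(5, 5, 7)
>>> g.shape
(37, 37)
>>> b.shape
(37, 7)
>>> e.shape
(37, 7)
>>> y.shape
(37,)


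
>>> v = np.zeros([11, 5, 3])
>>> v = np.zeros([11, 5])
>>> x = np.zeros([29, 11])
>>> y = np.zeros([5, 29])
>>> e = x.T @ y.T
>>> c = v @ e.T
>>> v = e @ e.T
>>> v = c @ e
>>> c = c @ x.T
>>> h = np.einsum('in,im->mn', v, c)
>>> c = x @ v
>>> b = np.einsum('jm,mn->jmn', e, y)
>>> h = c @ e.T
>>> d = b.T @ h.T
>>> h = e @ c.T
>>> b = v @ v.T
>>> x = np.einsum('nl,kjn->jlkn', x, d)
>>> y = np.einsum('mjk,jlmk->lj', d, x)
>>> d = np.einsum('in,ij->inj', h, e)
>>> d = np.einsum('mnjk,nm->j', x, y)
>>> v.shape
(11, 5)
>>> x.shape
(5, 11, 29, 29)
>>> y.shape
(11, 5)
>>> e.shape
(11, 5)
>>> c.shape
(29, 5)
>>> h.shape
(11, 29)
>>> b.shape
(11, 11)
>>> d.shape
(29,)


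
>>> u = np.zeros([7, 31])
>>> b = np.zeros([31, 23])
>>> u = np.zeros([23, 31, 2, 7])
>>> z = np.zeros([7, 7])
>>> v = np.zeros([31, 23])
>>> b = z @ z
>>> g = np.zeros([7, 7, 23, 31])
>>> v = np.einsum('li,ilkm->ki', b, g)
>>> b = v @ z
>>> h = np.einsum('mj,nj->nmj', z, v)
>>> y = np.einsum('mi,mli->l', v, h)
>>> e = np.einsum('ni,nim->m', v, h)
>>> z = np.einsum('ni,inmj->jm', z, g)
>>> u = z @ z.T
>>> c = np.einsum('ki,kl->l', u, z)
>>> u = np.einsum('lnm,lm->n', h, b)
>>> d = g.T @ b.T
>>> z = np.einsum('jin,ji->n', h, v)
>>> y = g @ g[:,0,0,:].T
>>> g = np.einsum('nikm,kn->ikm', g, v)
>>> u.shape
(7,)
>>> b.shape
(23, 7)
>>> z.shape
(7,)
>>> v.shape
(23, 7)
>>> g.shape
(7, 23, 31)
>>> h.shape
(23, 7, 7)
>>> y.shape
(7, 7, 23, 7)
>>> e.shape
(7,)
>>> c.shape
(23,)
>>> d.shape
(31, 23, 7, 23)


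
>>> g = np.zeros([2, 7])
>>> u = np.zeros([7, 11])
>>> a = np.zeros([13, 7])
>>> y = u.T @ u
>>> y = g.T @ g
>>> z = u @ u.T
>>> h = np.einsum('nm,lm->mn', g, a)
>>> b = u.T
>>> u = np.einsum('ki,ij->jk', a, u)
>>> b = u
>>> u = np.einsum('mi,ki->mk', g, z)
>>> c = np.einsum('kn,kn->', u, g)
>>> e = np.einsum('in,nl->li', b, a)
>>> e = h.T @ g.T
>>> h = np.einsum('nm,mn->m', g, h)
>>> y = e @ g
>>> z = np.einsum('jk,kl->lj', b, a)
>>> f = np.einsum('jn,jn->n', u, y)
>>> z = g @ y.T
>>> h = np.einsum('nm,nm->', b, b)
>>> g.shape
(2, 7)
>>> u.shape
(2, 7)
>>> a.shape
(13, 7)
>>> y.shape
(2, 7)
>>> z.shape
(2, 2)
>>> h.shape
()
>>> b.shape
(11, 13)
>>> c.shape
()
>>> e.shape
(2, 2)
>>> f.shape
(7,)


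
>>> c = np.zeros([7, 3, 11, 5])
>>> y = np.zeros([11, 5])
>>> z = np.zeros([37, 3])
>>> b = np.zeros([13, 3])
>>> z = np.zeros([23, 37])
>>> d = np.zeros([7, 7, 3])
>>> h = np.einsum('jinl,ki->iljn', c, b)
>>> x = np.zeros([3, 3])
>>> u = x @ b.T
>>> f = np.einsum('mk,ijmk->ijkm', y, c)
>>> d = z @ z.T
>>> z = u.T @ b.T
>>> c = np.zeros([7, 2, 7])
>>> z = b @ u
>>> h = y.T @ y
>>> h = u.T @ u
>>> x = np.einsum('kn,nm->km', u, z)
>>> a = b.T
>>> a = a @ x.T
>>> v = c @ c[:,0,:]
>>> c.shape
(7, 2, 7)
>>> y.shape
(11, 5)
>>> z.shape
(13, 13)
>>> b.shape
(13, 3)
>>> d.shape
(23, 23)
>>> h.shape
(13, 13)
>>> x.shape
(3, 13)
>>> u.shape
(3, 13)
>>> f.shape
(7, 3, 5, 11)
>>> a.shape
(3, 3)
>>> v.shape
(7, 2, 7)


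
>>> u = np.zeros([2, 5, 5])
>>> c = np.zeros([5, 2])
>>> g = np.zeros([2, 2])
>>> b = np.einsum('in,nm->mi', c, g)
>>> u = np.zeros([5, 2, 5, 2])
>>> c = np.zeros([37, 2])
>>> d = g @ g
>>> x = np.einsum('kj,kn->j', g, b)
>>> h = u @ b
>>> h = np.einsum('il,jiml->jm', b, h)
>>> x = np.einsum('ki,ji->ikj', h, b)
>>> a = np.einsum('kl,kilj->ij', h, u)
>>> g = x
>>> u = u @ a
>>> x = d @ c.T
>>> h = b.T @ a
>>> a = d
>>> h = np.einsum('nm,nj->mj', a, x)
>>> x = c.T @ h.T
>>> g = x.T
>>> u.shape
(5, 2, 5, 2)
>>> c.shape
(37, 2)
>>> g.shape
(2, 2)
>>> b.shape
(2, 5)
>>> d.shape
(2, 2)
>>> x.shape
(2, 2)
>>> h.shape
(2, 37)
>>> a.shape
(2, 2)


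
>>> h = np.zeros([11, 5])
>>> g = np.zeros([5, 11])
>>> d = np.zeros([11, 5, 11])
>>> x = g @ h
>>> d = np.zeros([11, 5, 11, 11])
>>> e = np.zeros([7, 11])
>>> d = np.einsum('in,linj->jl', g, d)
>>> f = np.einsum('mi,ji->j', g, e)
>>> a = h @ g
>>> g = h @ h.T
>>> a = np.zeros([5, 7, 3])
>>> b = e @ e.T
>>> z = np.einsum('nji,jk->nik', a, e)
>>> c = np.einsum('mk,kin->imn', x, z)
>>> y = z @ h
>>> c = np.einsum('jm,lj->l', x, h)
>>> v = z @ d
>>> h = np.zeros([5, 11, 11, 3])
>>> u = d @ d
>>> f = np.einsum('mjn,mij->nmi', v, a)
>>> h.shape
(5, 11, 11, 3)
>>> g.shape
(11, 11)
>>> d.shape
(11, 11)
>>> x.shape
(5, 5)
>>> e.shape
(7, 11)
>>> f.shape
(11, 5, 7)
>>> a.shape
(5, 7, 3)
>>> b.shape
(7, 7)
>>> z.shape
(5, 3, 11)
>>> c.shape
(11,)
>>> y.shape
(5, 3, 5)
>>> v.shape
(5, 3, 11)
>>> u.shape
(11, 11)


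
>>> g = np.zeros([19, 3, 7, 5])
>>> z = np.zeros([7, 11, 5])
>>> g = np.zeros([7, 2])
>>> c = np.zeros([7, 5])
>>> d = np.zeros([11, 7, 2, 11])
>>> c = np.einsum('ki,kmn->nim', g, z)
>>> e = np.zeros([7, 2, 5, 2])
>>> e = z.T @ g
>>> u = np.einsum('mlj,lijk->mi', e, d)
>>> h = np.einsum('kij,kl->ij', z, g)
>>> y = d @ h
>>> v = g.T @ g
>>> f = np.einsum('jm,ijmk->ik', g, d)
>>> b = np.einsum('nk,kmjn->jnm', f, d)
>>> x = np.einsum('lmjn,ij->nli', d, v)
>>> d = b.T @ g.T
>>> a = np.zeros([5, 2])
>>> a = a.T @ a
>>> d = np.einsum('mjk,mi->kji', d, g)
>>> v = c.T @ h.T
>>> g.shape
(7, 2)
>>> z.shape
(7, 11, 5)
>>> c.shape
(5, 2, 11)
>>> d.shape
(7, 11, 2)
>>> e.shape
(5, 11, 2)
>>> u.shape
(5, 7)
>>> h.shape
(11, 5)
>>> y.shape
(11, 7, 2, 5)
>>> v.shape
(11, 2, 11)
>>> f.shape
(11, 11)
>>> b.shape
(2, 11, 7)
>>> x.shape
(11, 11, 2)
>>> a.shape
(2, 2)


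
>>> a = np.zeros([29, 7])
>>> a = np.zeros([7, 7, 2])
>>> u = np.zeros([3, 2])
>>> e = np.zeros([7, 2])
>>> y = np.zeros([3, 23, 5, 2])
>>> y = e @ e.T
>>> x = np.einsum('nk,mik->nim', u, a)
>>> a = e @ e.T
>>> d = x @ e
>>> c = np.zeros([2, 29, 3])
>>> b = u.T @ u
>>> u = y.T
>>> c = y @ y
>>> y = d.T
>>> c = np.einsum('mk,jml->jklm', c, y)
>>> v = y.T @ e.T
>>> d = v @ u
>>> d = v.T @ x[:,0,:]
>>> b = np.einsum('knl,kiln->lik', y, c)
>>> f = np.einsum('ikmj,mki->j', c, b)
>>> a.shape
(7, 7)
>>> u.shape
(7, 7)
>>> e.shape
(7, 2)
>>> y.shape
(2, 7, 3)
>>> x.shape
(3, 7, 7)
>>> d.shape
(7, 7, 7)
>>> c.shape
(2, 7, 3, 7)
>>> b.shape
(3, 7, 2)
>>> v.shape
(3, 7, 7)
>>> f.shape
(7,)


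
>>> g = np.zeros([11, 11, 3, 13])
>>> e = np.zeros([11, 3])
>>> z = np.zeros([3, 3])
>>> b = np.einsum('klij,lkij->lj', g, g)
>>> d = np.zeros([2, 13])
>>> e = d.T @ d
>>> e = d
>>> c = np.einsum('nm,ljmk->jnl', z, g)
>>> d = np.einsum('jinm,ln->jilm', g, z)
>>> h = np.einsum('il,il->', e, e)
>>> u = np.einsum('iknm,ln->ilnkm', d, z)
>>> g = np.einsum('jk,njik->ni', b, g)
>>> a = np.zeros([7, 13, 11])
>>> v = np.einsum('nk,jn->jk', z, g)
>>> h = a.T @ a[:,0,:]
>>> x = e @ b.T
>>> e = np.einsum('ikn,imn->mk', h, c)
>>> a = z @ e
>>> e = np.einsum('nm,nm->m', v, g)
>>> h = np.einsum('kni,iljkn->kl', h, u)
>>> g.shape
(11, 3)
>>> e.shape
(3,)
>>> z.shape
(3, 3)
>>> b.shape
(11, 13)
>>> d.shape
(11, 11, 3, 13)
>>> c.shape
(11, 3, 11)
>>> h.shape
(11, 3)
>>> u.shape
(11, 3, 3, 11, 13)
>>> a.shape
(3, 13)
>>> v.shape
(11, 3)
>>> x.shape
(2, 11)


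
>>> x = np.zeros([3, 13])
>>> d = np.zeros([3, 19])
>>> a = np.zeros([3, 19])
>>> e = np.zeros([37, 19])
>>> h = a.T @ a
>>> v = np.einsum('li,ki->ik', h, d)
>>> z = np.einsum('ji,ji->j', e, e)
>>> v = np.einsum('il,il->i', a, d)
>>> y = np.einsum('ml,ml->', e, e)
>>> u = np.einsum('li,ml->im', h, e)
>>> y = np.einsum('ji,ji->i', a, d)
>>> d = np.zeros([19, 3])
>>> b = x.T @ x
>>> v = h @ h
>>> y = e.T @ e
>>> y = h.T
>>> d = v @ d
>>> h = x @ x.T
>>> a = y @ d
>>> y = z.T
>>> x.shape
(3, 13)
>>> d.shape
(19, 3)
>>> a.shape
(19, 3)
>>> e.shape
(37, 19)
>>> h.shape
(3, 3)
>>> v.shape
(19, 19)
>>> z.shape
(37,)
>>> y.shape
(37,)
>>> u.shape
(19, 37)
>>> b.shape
(13, 13)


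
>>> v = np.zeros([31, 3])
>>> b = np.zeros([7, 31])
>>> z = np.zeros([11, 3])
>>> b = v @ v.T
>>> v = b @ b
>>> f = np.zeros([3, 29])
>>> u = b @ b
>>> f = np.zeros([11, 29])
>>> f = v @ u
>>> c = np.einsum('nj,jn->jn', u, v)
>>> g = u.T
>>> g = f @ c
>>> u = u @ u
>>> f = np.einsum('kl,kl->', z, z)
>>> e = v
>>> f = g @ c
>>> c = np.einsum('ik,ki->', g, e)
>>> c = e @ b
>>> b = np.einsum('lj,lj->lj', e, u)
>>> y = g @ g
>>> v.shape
(31, 31)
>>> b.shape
(31, 31)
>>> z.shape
(11, 3)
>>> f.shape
(31, 31)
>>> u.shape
(31, 31)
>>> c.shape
(31, 31)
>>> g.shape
(31, 31)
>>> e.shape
(31, 31)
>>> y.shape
(31, 31)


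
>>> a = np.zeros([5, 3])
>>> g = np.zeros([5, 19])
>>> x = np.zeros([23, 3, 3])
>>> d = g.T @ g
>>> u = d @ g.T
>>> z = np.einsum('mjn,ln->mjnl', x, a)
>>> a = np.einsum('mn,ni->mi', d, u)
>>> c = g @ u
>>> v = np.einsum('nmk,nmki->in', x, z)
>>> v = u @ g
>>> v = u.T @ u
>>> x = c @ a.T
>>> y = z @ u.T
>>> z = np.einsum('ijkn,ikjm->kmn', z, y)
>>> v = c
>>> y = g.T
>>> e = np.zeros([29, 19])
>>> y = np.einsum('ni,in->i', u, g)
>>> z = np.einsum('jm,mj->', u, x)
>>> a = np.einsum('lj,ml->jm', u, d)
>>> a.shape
(5, 19)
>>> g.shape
(5, 19)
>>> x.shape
(5, 19)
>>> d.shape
(19, 19)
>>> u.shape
(19, 5)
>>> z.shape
()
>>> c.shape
(5, 5)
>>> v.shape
(5, 5)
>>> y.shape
(5,)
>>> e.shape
(29, 19)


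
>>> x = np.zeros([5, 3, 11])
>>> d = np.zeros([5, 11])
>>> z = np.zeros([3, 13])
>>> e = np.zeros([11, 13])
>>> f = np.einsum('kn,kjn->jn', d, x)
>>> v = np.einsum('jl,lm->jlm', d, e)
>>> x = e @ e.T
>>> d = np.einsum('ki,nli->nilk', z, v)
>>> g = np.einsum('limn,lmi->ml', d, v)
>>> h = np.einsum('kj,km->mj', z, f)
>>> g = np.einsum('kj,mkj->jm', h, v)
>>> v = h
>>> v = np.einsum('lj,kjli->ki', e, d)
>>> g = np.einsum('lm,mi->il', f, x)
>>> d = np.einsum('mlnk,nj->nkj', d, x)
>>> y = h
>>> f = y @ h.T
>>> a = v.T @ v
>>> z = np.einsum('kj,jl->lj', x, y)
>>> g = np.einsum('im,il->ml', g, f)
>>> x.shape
(11, 11)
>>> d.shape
(11, 3, 11)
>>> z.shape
(13, 11)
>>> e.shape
(11, 13)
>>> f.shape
(11, 11)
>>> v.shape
(5, 3)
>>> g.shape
(3, 11)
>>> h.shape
(11, 13)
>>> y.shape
(11, 13)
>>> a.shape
(3, 3)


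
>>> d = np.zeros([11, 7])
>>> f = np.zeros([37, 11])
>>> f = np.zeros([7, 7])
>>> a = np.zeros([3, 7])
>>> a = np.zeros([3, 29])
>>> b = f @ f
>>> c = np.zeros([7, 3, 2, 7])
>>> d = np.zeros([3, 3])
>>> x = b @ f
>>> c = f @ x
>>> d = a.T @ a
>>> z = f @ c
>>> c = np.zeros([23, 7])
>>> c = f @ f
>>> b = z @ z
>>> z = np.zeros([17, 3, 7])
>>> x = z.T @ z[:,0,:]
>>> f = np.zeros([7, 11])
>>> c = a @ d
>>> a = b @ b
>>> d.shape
(29, 29)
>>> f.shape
(7, 11)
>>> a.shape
(7, 7)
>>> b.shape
(7, 7)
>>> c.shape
(3, 29)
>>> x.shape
(7, 3, 7)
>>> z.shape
(17, 3, 7)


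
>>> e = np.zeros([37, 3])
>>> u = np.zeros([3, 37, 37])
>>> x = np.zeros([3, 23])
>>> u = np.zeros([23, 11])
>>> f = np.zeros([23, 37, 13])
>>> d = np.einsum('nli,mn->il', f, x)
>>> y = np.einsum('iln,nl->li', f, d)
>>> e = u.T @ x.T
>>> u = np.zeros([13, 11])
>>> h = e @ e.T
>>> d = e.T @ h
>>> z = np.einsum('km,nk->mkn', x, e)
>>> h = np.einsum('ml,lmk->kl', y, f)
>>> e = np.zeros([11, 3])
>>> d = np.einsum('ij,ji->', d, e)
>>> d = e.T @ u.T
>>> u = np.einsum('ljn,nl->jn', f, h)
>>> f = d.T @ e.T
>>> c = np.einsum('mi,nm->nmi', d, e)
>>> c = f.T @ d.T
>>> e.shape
(11, 3)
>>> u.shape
(37, 13)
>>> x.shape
(3, 23)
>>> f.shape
(13, 11)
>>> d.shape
(3, 13)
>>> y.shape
(37, 23)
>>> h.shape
(13, 23)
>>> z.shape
(23, 3, 11)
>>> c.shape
(11, 3)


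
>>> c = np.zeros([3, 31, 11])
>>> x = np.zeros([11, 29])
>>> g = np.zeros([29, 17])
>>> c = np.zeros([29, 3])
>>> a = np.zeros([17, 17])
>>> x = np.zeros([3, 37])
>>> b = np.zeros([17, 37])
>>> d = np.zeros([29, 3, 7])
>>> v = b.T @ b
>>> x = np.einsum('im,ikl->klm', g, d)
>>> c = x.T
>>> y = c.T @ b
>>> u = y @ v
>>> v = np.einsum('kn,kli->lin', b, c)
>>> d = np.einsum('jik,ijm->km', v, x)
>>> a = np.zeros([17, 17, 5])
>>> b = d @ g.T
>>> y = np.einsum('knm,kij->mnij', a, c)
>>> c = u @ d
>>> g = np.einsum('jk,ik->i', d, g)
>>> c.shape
(3, 7, 17)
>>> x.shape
(3, 7, 17)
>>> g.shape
(29,)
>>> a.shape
(17, 17, 5)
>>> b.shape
(37, 29)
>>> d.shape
(37, 17)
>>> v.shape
(7, 3, 37)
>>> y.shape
(5, 17, 7, 3)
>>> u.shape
(3, 7, 37)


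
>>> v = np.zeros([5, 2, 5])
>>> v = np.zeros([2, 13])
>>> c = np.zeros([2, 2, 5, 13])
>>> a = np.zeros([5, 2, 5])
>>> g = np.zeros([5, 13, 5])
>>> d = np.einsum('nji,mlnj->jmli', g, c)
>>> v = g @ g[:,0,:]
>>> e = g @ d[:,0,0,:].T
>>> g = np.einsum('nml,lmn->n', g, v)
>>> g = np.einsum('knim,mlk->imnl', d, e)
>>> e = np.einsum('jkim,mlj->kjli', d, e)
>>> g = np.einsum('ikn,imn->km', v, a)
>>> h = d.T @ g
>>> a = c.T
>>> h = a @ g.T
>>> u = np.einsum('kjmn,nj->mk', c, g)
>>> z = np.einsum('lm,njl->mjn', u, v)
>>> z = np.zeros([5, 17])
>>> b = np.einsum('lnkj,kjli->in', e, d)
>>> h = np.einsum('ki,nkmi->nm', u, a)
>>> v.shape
(5, 13, 5)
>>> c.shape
(2, 2, 5, 13)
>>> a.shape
(13, 5, 2, 2)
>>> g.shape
(13, 2)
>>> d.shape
(13, 2, 2, 5)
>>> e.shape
(2, 13, 13, 2)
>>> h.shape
(13, 2)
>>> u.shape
(5, 2)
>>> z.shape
(5, 17)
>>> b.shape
(5, 13)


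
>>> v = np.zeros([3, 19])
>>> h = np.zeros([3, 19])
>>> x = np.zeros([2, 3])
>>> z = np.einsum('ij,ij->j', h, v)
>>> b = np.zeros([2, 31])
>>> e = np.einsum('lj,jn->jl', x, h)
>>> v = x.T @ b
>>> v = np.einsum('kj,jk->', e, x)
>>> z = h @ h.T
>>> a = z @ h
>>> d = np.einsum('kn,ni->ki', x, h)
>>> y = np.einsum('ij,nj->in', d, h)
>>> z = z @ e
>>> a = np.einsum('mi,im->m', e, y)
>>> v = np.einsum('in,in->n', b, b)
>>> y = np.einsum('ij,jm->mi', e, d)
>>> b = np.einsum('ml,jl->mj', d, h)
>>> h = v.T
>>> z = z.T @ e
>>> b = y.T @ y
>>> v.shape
(31,)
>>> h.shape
(31,)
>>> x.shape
(2, 3)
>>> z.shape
(2, 2)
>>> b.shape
(3, 3)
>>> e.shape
(3, 2)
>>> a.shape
(3,)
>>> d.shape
(2, 19)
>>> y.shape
(19, 3)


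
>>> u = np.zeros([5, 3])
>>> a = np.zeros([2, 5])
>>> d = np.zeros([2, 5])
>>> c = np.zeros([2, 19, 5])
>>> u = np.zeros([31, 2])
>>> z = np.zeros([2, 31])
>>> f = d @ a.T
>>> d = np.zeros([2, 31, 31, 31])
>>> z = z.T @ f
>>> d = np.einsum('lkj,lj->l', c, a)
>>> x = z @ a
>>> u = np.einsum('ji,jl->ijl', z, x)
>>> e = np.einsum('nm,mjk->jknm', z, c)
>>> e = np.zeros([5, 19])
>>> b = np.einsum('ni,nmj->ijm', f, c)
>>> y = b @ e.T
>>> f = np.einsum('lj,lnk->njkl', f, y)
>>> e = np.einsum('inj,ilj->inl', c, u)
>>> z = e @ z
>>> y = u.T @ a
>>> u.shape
(2, 31, 5)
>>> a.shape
(2, 5)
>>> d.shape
(2,)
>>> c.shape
(2, 19, 5)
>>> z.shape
(2, 19, 2)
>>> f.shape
(5, 2, 5, 2)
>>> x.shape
(31, 5)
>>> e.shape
(2, 19, 31)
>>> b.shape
(2, 5, 19)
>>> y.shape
(5, 31, 5)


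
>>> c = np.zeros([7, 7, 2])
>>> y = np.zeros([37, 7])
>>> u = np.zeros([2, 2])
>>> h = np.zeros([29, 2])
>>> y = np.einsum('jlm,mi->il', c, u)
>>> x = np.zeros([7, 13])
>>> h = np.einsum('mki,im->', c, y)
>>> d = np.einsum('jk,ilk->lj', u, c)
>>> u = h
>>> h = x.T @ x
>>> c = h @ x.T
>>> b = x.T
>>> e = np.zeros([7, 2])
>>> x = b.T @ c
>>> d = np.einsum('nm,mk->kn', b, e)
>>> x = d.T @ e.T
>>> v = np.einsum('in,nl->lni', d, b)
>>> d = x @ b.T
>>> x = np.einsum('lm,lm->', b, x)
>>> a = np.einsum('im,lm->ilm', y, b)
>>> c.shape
(13, 7)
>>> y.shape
(2, 7)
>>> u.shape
()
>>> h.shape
(13, 13)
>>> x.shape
()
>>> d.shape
(13, 13)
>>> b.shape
(13, 7)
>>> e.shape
(7, 2)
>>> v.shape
(7, 13, 2)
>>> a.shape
(2, 13, 7)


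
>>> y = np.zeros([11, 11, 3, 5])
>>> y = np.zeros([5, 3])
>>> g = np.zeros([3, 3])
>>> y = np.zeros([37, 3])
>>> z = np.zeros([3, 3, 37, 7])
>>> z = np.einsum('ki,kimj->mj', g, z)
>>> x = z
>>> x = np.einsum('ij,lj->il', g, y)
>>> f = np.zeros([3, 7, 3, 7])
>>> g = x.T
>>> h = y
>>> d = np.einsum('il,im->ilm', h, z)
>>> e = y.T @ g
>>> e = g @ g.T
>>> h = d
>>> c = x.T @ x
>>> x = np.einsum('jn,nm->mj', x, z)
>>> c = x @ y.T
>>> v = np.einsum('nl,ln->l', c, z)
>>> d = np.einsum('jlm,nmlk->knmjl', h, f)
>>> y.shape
(37, 3)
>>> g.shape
(37, 3)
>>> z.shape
(37, 7)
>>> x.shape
(7, 3)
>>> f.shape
(3, 7, 3, 7)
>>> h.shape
(37, 3, 7)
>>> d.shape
(7, 3, 7, 37, 3)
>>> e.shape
(37, 37)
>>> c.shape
(7, 37)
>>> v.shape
(37,)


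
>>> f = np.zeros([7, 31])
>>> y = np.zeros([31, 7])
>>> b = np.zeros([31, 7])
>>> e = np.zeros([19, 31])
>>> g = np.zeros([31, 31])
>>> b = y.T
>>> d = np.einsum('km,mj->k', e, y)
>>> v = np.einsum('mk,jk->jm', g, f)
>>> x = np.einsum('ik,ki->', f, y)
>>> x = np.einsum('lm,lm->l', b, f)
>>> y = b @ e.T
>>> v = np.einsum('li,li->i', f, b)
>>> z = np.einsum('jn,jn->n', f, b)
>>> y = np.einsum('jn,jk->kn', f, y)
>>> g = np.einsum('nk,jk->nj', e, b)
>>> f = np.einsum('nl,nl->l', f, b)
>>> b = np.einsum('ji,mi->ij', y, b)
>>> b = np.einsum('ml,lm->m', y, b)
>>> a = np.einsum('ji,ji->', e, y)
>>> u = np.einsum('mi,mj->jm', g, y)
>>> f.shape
(31,)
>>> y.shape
(19, 31)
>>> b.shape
(19,)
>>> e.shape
(19, 31)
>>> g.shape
(19, 7)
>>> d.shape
(19,)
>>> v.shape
(31,)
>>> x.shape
(7,)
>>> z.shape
(31,)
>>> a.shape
()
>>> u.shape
(31, 19)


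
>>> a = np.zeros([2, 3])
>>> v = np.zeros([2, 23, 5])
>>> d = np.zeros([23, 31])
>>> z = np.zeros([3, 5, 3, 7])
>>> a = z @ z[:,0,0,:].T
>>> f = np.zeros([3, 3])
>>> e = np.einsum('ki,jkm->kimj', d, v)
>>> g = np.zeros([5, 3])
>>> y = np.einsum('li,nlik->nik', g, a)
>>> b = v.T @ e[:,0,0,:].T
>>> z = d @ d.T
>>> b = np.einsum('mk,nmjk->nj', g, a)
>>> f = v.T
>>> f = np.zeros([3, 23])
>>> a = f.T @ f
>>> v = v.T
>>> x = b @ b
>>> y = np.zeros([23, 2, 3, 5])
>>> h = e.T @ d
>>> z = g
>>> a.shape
(23, 23)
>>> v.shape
(5, 23, 2)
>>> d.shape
(23, 31)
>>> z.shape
(5, 3)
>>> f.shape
(3, 23)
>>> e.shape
(23, 31, 5, 2)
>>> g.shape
(5, 3)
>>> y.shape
(23, 2, 3, 5)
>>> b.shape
(3, 3)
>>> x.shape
(3, 3)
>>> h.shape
(2, 5, 31, 31)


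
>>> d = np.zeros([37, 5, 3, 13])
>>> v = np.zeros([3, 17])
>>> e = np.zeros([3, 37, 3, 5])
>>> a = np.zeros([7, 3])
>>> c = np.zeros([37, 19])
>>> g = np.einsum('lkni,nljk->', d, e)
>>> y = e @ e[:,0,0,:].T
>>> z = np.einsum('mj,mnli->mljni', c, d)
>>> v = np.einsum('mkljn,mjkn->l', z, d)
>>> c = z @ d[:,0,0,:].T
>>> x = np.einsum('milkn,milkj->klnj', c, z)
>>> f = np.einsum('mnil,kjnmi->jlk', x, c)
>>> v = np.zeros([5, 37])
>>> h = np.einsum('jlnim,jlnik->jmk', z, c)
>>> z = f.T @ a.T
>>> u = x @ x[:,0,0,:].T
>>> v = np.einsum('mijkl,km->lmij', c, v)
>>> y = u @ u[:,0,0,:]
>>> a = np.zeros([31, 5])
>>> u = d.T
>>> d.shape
(37, 5, 3, 13)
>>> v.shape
(37, 37, 3, 19)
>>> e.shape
(3, 37, 3, 5)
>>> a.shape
(31, 5)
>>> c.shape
(37, 3, 19, 5, 37)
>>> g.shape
()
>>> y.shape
(5, 19, 37, 5)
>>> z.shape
(37, 13, 7)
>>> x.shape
(5, 19, 37, 13)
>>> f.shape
(3, 13, 37)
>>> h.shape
(37, 13, 37)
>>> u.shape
(13, 3, 5, 37)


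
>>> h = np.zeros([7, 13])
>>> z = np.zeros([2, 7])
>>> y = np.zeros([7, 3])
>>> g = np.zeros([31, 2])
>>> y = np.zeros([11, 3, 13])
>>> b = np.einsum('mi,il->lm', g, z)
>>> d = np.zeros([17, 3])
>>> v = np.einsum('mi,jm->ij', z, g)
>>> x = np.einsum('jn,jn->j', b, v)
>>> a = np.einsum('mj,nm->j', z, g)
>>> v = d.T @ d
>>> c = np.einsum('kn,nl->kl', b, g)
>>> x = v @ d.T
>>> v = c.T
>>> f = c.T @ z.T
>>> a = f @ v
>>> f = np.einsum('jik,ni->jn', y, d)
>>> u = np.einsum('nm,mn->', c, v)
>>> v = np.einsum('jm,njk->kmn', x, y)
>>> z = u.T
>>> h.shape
(7, 13)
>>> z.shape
()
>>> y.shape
(11, 3, 13)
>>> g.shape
(31, 2)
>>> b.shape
(7, 31)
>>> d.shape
(17, 3)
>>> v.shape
(13, 17, 11)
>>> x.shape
(3, 17)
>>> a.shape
(2, 7)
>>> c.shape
(7, 2)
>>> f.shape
(11, 17)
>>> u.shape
()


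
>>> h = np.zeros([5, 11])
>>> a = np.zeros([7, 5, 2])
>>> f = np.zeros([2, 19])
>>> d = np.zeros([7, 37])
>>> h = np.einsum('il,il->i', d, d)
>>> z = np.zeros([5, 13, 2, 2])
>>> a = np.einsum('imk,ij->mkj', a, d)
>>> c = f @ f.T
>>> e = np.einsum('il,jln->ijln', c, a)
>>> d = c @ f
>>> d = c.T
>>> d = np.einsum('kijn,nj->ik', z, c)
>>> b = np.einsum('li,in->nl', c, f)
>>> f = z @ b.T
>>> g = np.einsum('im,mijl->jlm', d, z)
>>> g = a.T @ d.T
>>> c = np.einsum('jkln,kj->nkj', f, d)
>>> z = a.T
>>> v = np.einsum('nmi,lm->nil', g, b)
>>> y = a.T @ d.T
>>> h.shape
(7,)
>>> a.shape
(5, 2, 37)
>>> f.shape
(5, 13, 2, 19)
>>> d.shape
(13, 5)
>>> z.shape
(37, 2, 5)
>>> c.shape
(19, 13, 5)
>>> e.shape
(2, 5, 2, 37)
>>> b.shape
(19, 2)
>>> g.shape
(37, 2, 13)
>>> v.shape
(37, 13, 19)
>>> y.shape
(37, 2, 13)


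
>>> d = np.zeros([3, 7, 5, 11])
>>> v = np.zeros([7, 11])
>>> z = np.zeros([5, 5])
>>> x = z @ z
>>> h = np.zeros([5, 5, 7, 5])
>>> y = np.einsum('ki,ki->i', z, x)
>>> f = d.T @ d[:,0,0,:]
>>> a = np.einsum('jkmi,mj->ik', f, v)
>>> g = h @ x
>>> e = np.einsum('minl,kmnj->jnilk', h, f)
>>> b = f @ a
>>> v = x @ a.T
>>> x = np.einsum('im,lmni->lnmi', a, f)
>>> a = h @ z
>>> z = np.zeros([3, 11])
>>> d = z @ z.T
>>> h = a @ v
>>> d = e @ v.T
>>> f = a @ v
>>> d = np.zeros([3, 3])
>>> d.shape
(3, 3)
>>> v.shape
(5, 11)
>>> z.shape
(3, 11)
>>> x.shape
(11, 7, 5, 11)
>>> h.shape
(5, 5, 7, 11)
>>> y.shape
(5,)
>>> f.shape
(5, 5, 7, 11)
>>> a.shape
(5, 5, 7, 5)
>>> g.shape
(5, 5, 7, 5)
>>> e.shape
(11, 7, 5, 5, 11)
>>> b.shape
(11, 5, 7, 5)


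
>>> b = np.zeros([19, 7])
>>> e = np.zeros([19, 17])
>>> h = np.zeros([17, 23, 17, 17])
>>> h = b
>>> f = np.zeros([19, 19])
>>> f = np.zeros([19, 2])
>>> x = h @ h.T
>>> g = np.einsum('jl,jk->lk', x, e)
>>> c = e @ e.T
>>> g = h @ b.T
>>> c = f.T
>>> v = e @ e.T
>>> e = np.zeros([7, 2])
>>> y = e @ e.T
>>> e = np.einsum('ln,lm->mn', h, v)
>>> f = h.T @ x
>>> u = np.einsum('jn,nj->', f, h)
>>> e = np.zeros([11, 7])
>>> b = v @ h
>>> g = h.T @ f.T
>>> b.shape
(19, 7)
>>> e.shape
(11, 7)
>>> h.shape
(19, 7)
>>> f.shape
(7, 19)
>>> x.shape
(19, 19)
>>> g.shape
(7, 7)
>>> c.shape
(2, 19)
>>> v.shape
(19, 19)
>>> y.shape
(7, 7)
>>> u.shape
()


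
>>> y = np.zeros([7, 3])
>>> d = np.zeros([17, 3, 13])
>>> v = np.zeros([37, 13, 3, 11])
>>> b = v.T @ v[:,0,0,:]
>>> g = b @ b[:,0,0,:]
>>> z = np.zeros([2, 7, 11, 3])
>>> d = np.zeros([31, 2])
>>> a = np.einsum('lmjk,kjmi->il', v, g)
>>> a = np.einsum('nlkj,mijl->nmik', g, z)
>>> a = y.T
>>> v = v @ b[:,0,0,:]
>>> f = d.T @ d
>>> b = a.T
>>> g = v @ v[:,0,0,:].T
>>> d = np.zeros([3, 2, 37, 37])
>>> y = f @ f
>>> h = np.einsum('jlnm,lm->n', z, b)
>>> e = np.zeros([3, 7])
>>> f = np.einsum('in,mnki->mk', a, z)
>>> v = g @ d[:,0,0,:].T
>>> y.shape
(2, 2)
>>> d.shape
(3, 2, 37, 37)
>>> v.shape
(37, 13, 3, 3)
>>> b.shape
(7, 3)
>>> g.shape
(37, 13, 3, 37)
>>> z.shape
(2, 7, 11, 3)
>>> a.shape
(3, 7)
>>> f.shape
(2, 11)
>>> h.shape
(11,)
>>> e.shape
(3, 7)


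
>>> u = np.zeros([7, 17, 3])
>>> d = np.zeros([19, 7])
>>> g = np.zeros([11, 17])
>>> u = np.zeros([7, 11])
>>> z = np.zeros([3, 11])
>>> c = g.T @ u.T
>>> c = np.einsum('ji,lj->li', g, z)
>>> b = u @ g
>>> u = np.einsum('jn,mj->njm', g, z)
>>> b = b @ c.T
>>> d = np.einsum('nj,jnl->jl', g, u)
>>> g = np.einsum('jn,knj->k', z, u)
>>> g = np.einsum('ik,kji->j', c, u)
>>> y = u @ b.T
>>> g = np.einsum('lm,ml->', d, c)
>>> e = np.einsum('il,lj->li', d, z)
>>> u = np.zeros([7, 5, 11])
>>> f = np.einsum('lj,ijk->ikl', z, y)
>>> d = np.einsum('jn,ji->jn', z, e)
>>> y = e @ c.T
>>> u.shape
(7, 5, 11)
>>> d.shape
(3, 11)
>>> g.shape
()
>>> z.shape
(3, 11)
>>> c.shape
(3, 17)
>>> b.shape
(7, 3)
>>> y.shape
(3, 3)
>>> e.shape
(3, 17)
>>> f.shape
(17, 7, 3)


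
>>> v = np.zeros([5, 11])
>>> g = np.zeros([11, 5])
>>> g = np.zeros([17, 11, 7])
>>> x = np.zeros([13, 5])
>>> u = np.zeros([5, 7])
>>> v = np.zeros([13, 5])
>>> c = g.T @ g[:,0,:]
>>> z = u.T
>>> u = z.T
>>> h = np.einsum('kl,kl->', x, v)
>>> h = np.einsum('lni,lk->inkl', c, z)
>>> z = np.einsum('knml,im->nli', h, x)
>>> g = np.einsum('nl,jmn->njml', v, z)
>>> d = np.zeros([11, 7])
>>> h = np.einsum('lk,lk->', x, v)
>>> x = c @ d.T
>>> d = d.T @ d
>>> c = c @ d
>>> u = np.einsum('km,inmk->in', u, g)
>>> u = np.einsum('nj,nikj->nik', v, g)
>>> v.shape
(13, 5)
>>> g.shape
(13, 11, 7, 5)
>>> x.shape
(7, 11, 11)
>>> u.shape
(13, 11, 7)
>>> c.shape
(7, 11, 7)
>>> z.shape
(11, 7, 13)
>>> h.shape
()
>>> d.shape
(7, 7)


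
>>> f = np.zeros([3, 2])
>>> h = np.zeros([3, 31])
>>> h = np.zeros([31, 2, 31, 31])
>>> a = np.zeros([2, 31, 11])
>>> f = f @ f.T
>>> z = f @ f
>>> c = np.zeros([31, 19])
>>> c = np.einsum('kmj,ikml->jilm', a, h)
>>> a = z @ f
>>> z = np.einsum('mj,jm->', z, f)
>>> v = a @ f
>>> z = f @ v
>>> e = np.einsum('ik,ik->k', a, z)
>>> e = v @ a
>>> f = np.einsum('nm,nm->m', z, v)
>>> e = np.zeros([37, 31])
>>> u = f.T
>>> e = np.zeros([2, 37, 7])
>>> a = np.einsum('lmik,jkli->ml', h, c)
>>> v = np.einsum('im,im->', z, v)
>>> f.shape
(3,)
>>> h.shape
(31, 2, 31, 31)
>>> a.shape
(2, 31)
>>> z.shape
(3, 3)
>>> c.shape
(11, 31, 31, 31)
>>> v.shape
()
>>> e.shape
(2, 37, 7)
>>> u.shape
(3,)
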